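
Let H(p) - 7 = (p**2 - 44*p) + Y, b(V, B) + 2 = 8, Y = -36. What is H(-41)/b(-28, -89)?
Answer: 576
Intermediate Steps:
b(V, B) = 6 (b(V, B) = -2 + 8 = 6)
H(p) = -29 + p**2 - 44*p (H(p) = 7 + ((p**2 - 44*p) - 36) = 7 + (-36 + p**2 - 44*p) = -29 + p**2 - 44*p)
H(-41)/b(-28, -89) = (-29 + (-41)**2 - 44*(-41))/6 = (-29 + 1681 + 1804)*(1/6) = 3456*(1/6) = 576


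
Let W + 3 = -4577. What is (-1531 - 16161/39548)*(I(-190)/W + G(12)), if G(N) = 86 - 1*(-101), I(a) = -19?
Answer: -51871921771371/181129840 ≈ -2.8638e+5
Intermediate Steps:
G(N) = 187 (G(N) = 86 + 101 = 187)
W = -4580 (W = -3 - 4577 = -4580)
(-1531 - 16161/39548)*(I(-190)/W + G(12)) = (-1531 - 16161/39548)*(-19/(-4580) + 187) = (-1531 - 16161*1/39548)*(-19*(-1/4580) + 187) = (-1531 - 16161/39548)*(19/4580 + 187) = -60564149/39548*856479/4580 = -51871921771371/181129840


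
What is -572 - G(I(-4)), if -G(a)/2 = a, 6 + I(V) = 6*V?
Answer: -632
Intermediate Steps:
I(V) = -6 + 6*V
G(a) = -2*a
-572 - G(I(-4)) = -572 - (-2)*(-6 + 6*(-4)) = -572 - (-2)*(-6 - 24) = -572 - (-2)*(-30) = -572 - 1*60 = -572 - 60 = -632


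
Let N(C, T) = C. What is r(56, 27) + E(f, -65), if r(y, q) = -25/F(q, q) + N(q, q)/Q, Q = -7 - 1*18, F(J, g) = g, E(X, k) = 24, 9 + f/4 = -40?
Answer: 14846/675 ≈ 21.994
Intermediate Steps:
f = -196 (f = -36 + 4*(-40) = -36 - 160 = -196)
Q = -25 (Q = -7 - 18 = -25)
r(y, q) = -25/q - q/25 (r(y, q) = -25/q + q/(-25) = -25/q + q*(-1/25) = -25/q - q/25)
r(56, 27) + E(f, -65) = (-25/27 - 1/25*27) + 24 = (-25*1/27 - 27/25) + 24 = (-25/27 - 27/25) + 24 = -1354/675 + 24 = 14846/675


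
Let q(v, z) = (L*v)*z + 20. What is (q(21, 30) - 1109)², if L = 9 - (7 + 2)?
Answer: 1185921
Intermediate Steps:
L = 0 (L = 9 - 1*9 = 9 - 9 = 0)
q(v, z) = 20 (q(v, z) = (0*v)*z + 20 = 0*z + 20 = 0 + 20 = 20)
(q(21, 30) - 1109)² = (20 - 1109)² = (-1089)² = 1185921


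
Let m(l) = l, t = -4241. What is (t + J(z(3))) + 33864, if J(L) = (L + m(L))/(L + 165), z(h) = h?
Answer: 829445/28 ≈ 29623.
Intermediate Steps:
J(L) = 2*L/(165 + L) (J(L) = (L + L)/(L + 165) = (2*L)/(165 + L) = 2*L/(165 + L))
(t + J(z(3))) + 33864 = (-4241 + 2*3/(165 + 3)) + 33864 = (-4241 + 2*3/168) + 33864 = (-4241 + 2*3*(1/168)) + 33864 = (-4241 + 1/28) + 33864 = -118747/28 + 33864 = 829445/28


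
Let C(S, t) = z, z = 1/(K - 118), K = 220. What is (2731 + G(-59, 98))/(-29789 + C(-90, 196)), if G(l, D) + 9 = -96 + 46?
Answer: -272544/3038477 ≈ -0.089698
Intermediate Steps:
z = 1/102 (z = 1/(220 - 118) = 1/102 ≈ 0.0098039)
G(l, D) = -59 (G(l, D) = -9 + (-96 + 46) = -9 - 50 = -59)
C(S, t) = 1/102
(2731 + G(-59, 98))/(-29789 + C(-90, 196)) = (2731 - 59)/(-29789 + 1/102) = 2672/(-3038477/102) = 2672*(-102/3038477) = -272544/3038477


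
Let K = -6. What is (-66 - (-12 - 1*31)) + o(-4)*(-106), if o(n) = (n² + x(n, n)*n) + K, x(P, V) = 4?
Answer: 613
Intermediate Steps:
o(n) = -6 + n² + 4*n (o(n) = (n² + 4*n) - 6 = -6 + n² + 4*n)
(-66 - (-12 - 1*31)) + o(-4)*(-106) = (-66 - (-12 - 1*31)) + (-6 + (-4)² + 4*(-4))*(-106) = (-66 - (-12 - 31)) + (-6 + 16 - 16)*(-106) = (-66 - 1*(-43)) - 6*(-106) = (-66 + 43) + 636 = -23 + 636 = 613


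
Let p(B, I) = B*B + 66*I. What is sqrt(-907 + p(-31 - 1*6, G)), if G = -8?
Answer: I*sqrt(66) ≈ 8.124*I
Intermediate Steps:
p(B, I) = B**2 + 66*I
sqrt(-907 + p(-31 - 1*6, G)) = sqrt(-907 + ((-31 - 1*6)**2 + 66*(-8))) = sqrt(-907 + ((-31 - 6)**2 - 528)) = sqrt(-907 + ((-37)**2 - 528)) = sqrt(-907 + (1369 - 528)) = sqrt(-907 + 841) = sqrt(-66) = I*sqrt(66)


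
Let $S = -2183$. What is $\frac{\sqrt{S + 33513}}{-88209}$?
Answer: $- \frac{\sqrt{31330}}{88209} \approx -0.0020066$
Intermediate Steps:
$\frac{\sqrt{S + 33513}}{-88209} = \frac{\sqrt{-2183 + 33513}}{-88209} = \sqrt{31330} \left(- \frac{1}{88209}\right) = - \frac{\sqrt{31330}}{88209}$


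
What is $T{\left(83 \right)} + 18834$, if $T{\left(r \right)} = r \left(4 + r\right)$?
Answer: $26055$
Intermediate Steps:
$T{\left(83 \right)} + 18834 = 83 \left(4 + 83\right) + 18834 = 83 \cdot 87 + 18834 = 7221 + 18834 = 26055$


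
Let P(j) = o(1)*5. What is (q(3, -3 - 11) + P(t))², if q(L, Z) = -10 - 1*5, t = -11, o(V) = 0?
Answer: 225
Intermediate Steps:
P(j) = 0 (P(j) = 0*5 = 0)
q(L, Z) = -15 (q(L, Z) = -10 - 5 = -15)
(q(3, -3 - 11) + P(t))² = (-15 + 0)² = (-15)² = 225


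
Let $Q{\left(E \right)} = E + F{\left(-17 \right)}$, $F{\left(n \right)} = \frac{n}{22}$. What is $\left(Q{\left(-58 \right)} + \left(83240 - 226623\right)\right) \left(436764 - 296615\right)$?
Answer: $- \frac{442270862131}{22} \approx -2.0103 \cdot 10^{10}$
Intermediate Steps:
$F{\left(n \right)} = \frac{n}{22}$ ($F{\left(n \right)} = n \frac{1}{22} = \frac{n}{22}$)
$Q{\left(E \right)} = - \frac{17}{22} + E$ ($Q{\left(E \right)} = E + \frac{1}{22} \left(-17\right) = E - \frac{17}{22} = - \frac{17}{22} + E$)
$\left(Q{\left(-58 \right)} + \left(83240 - 226623\right)\right) \left(436764 - 296615\right) = \left(\left(- \frac{17}{22} - 58\right) + \left(83240 - 226623\right)\right) \left(436764 - 296615\right) = \left(- \frac{1293}{22} - 143383\right) 140149 = \left(- \frac{3155719}{22}\right) 140149 = - \frac{442270862131}{22}$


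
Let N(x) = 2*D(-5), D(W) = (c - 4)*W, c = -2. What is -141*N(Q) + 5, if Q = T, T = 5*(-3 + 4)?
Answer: -8455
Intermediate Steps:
D(W) = -6*W (D(W) = (-2 - 4)*W = -6*W)
T = 5 (T = 5*1 = 5)
Q = 5
N(x) = 60 (N(x) = 2*(-6*(-5)) = 2*30 = 60)
-141*N(Q) + 5 = -141*60 + 5 = -8460 + 5 = -8455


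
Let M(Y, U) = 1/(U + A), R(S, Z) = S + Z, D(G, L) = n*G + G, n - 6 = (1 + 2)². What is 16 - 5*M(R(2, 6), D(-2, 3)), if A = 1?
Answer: 501/31 ≈ 16.161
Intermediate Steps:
n = 15 (n = 6 + (1 + 2)² = 6 + 3² = 6 + 9 = 15)
D(G, L) = 16*G (D(G, L) = 15*G + G = 16*G)
M(Y, U) = 1/(1 + U) (M(Y, U) = 1/(U + 1) = 1/(1 + U))
16 - 5*M(R(2, 6), D(-2, 3)) = 16 - 5/(1 + 16*(-2)) = 16 - 5/(1 - 32) = 16 - 5/(-31) = 16 - 5*(-1/31) = 16 + 5/31 = 501/31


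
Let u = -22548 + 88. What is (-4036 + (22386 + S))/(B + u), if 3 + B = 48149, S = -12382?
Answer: 2984/12843 ≈ 0.23234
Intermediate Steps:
B = 48146 (B = -3 + 48149 = 48146)
u = -22460
(-4036 + (22386 + S))/(B + u) = (-4036 + (22386 - 12382))/(48146 - 22460) = (-4036 + 10004)/25686 = 5968*(1/25686) = 2984/12843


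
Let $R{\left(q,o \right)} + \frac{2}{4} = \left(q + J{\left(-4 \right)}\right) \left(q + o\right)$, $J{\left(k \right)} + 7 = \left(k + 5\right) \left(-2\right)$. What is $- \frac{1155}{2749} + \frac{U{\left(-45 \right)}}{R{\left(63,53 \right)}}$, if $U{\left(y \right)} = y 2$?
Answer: $- \frac{14963505}{34436723} \approx -0.43452$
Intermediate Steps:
$J{\left(k \right)} = -17 - 2 k$ ($J{\left(k \right)} = -7 + \left(k + 5\right) \left(-2\right) = -7 + \left(5 + k\right) \left(-2\right) = -7 - \left(10 + 2 k\right) = -17 - 2 k$)
$U{\left(y \right)} = 2 y$
$R{\left(q,o \right)} = - \frac{1}{2} + \left(-9 + q\right) \left(o + q\right)$ ($R{\left(q,o \right)} = - \frac{1}{2} + \left(q - 9\right) \left(q + o\right) = - \frac{1}{2} + \left(q + \left(-17 + 8\right)\right) \left(o + q\right) = - \frac{1}{2} + \left(q - 9\right) \left(o + q\right) = - \frac{1}{2} + \left(-9 + q\right) \left(o + q\right)$)
$- \frac{1155}{2749} + \frac{U{\left(-45 \right)}}{R{\left(63,53 \right)}} = - \frac{1155}{2749} + \frac{2 \left(-45\right)}{- \frac{1}{2} + 63^{2} - 477 - 567 + 53 \cdot 63} = \left(-1155\right) \frac{1}{2749} - \frac{90}{- \frac{1}{2} + 3969 - 477 - 567 + 3339} = - \frac{1155}{2749} - \frac{90}{\frac{12527}{2}} = - \frac{1155}{2749} - \frac{180}{12527} = - \frac{14963505}{34436723}$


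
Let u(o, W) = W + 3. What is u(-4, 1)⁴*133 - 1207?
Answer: 32841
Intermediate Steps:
u(o, W) = 3 + W
u(-4, 1)⁴*133 - 1207 = (3 + 1)⁴*133 - 1207 = 4⁴*133 - 1207 = 256*133 - 1207 = 34048 - 1207 = 32841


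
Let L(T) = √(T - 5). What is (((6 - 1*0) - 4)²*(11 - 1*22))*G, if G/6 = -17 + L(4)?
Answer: 4488 - 264*I ≈ 4488.0 - 264.0*I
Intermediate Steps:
L(T) = √(-5 + T)
G = -102 + 6*I (G = 6*(-17 + √(-5 + 4)) = 6*(-17 + √(-1)) = 6*(-17 + I) = -102 + 6*I ≈ -102.0 + 6.0*I)
(((6 - 1*0) - 4)²*(11 - 1*22))*G = (((6 - 1*0) - 4)²*(11 - 1*22))*(-102 + 6*I) = (((6 + 0) - 4)²*(11 - 22))*(-102 + 6*I) = ((6 - 4)²*(-11))*(-102 + 6*I) = (2²*(-11))*(-102 + 6*I) = (4*(-11))*(-102 + 6*I) = -44*(-102 + 6*I) = 4488 - 264*I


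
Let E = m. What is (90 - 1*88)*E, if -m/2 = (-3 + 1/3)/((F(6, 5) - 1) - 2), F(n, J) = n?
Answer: 32/9 ≈ 3.5556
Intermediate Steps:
m = 16/9 (m = -2*(-3 + 1/3)/((6 - 1) - 2) = -2*(-3 + ⅓)/(5 - 2) = -(-16)/(3*3) = -2*(-8/9) = 16/9 ≈ 1.7778)
E = 16/9 ≈ 1.7778
(90 - 1*88)*E = (90 - 1*88)*(16/9) = (90 - 88)*(16/9) = 2*(16/9) = 32/9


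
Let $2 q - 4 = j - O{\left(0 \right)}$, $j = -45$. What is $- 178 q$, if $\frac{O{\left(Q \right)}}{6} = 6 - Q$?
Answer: $6853$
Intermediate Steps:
$O{\left(Q \right)} = 36 - 6 Q$ ($O{\left(Q \right)} = 6 \left(6 - Q\right) = 36 - 6 Q$)
$q = - \frac{77}{2}$ ($q = 2 + \frac{-45 - \left(36 - 0\right)}{2} = 2 + \frac{-45 - \left(36 + 0\right)}{2} = 2 + \frac{-45 - 36}{2} = 2 + \frac{1}{2} \left(-81\right) = 2 - \frac{81}{2} = - \frac{77}{2} \approx -38.5$)
$- 178 q = \left(-178\right) \left(- \frac{77}{2}\right) = 6853$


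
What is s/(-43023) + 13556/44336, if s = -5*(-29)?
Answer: 144197767/476866932 ≈ 0.30239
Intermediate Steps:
s = 145
s/(-43023) + 13556/44336 = 145/(-43023) + 13556/44336 = 145*(-1/43023) + 13556*(1/44336) = -145/43023 + 3389/11084 = 144197767/476866932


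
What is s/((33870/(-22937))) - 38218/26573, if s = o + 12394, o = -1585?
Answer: -2196477639523/300009170 ≈ -7321.4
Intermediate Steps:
s = 10809 (s = -1585 + 12394 = 10809)
s/((33870/(-22937))) - 38218/26573 = 10809/((33870/(-22937))) - 38218/26573 = 10809/((33870*(-1/22937))) - 38218*1/26573 = 10809/(-33870/22937) - 38218/26573 = 10809*(-22937/33870) - 38218/26573 = -82642011/11290 - 38218/26573 = -2196477639523/300009170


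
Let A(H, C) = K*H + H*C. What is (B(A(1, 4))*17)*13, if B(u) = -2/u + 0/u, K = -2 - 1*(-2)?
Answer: -221/2 ≈ -110.50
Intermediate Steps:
K = 0 (K = -2 + 2 = 0)
A(H, C) = C*H (A(H, C) = 0*H + H*C = 0 + C*H = C*H)
B(u) = -2/u (B(u) = -2/u + 0 = -2/u)
(B(A(1, 4))*17)*13 = (-2/(4*1)*17)*13 = (-2/4*17)*13 = (-2*1/4*17)*13 = -1/2*17*13 = -17/2*13 = -221/2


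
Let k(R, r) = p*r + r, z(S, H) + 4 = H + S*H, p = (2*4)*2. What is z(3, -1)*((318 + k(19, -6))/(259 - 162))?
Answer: -1728/97 ≈ -17.814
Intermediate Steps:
p = 16 (p = 8*2 = 16)
z(S, H) = -4 + H + H*S (z(S, H) = -4 + (H + S*H) = -4 + (H + H*S) = -4 + H + H*S)
k(R, r) = 17*r (k(R, r) = 16*r + r = 17*r)
z(3, -1)*((318 + k(19, -6))/(259 - 162)) = (-4 - 1 - 1*3)*((318 + 17*(-6))/(259 - 162)) = (-4 - 1 - 3)*((318 - 102)/97) = -1728/97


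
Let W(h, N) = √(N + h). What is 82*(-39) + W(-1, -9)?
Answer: -3198 + I*√10 ≈ -3198.0 + 3.1623*I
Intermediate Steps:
82*(-39) + W(-1, -9) = 82*(-39) + √(-9 - 1) = -3198 + √(-10) = -3198 + I*√10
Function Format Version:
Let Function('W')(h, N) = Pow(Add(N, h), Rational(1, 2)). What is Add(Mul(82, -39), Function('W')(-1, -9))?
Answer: Add(-3198, Mul(I, Pow(10, Rational(1, 2)))) ≈ Add(-3198.0, Mul(3.1623, I))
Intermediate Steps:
Add(Mul(82, -39), Function('W')(-1, -9)) = Add(Mul(82, -39), Pow(Add(-9, -1), Rational(1, 2))) = Add(-3198, Pow(-10, Rational(1, 2))) = Add(-3198, Mul(I, Pow(10, Rational(1, 2))))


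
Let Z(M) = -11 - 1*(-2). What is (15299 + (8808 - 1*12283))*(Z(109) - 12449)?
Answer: -147303392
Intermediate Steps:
Z(M) = -9 (Z(M) = -11 + 2 = -9)
(15299 + (8808 - 1*12283))*(Z(109) - 12449) = (15299 + (8808 - 1*12283))*(-9 - 12449) = (15299 + (8808 - 12283))*(-12458) = (15299 - 3475)*(-12458) = 11824*(-12458) = -147303392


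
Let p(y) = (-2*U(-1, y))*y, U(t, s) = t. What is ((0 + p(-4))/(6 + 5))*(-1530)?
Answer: 12240/11 ≈ 1112.7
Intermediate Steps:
p(y) = 2*y (p(y) = (-2*(-1))*y = 2*y)
((0 + p(-4))/(6 + 5))*(-1530) = ((0 + 2*(-4))/(6 + 5))*(-1530) = ((0 - 8)/11)*(-1530) = -8*1/11*(-1530) = -8/11*(-1530) = 12240/11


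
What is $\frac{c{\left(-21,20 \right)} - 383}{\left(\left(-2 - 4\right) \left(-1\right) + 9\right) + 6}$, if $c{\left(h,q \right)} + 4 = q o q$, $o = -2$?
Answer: $- \frac{1187}{21} \approx -56.524$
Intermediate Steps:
$c{\left(h,q \right)} = -4 - 2 q^{2}$ ($c{\left(h,q \right)} = -4 + q \left(-2\right) q = -4 + - 2 q q = -4 - 2 q^{2}$)
$\frac{c{\left(-21,20 \right)} - 383}{\left(\left(-2 - 4\right) \left(-1\right) + 9\right) + 6} = \frac{\left(-4 - 2 \cdot 20^{2}\right) - 383}{\left(\left(-2 - 4\right) \left(-1\right) + 9\right) + 6} = \frac{\left(-4 - 800\right) - 383}{\left(\left(-2 - 4\right) \left(-1\right) + 9\right) + 6} = \frac{\left(-4 - 800\right) - 383}{\left(\left(-6\right) \left(-1\right) + 9\right) + 6} = \frac{-804 - 383}{\left(6 + 9\right) + 6} = - \frac{1187}{15 + 6} = - \frac{1187}{21}$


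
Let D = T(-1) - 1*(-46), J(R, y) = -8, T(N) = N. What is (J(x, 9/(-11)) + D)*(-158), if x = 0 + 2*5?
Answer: -5846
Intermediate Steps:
x = 10 (x = 0 + 10 = 10)
D = 45 (D = -1 - 1*(-46) = -1 + 46 = 45)
(J(x, 9/(-11)) + D)*(-158) = (-8 + 45)*(-158) = 37*(-158) = -5846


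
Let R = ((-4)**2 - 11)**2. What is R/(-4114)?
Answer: -25/4114 ≈ -0.0060768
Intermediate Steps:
R = 25 (R = (16 - 11)**2 = 5**2 = 25)
R/(-4114) = 25/(-4114) = 25*(-1/4114) = -25/4114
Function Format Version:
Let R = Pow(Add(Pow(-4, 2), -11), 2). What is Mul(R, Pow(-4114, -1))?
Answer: Rational(-25, 4114) ≈ -0.0060768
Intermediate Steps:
R = 25 (R = Pow(Add(16, -11), 2) = Pow(5, 2) = 25)
Mul(R, Pow(-4114, -1)) = Mul(25, Pow(-4114, -1)) = Mul(25, Rational(-1, 4114)) = Rational(-25, 4114)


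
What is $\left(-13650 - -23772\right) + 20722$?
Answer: $30844$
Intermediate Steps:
$\left(-13650 - -23772\right) + 20722 = \left(-13650 + 23772\right) + 20722 = 10122 + 20722 = 30844$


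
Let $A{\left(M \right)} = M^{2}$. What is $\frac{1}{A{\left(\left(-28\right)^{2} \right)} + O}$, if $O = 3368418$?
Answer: $\frac{1}{3983074} \approx 2.5106 \cdot 10^{-7}$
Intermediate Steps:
$\frac{1}{A{\left(\left(-28\right)^{2} \right)} + O} = \frac{1}{\left(\left(-28\right)^{2}\right)^{2} + 3368418} = \frac{1}{784^{2} + 3368418} = \frac{1}{614656 + 3368418} = \frac{1}{3983074}$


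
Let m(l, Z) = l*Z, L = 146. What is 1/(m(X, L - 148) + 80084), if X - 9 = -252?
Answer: 1/80570 ≈ 1.2412e-5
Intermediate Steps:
X = -243 (X = 9 - 252 = -243)
m(l, Z) = Z*l
1/(m(X, L - 148) + 80084) = 1/((146 - 148)*(-243) + 80084) = 1/(-2*(-243) + 80084) = 1/(486 + 80084) = 1/80570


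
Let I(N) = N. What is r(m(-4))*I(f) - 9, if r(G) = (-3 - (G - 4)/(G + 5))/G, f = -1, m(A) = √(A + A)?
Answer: (-83*√2 + 164*I)/(4*(-5*I + 2*√2)) ≈ -8.7273 - 0.9321*I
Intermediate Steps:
m(A) = √2*√A (m(A) = √(2*A) = √2*√A)
r(G) = (-3 - (-4 + G)/(5 + G))/G
r(m(-4))*I(f) - 9 = ((-11 - 4*√2*√(-4))/(((√2*√(-4)))*(5 + √2*√(-4))))*(-1) - 9 = ((-11 - 4*√2*2*I)/(((√2*(2*I)))*(5 + √2*(2*I))))*(-1) - 9 = ((-11 - 8*I*√2)/(((2*I*√2))*(5 + 2*I*√2)))*(-1) - 9 = ((-I*√2/4)*(-11 - 8*I*√2)/(5 + 2*I*√2))*(-1) - 9 = -I*√2*(-11 - 8*I*√2)/(4*(5 + 2*I*√2))*(-1) - 9 = I*√2*(-11 - 8*I*√2)/(4*(5 + 2*I*√2)) - 9 = -9 + I*√2*(-11 - 8*I*√2)/(4*(5 + 2*I*√2))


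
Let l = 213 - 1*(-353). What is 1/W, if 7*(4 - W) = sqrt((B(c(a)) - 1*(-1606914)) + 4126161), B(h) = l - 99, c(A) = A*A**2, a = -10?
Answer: -98/2866379 - 7*sqrt(5733542)/5732758 ≈ -0.0029580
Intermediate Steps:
l = 566 (l = 213 + 353 = 566)
c(A) = A**3
B(h) = 467 (B(h) = 566 - 99 = 467)
W = 4 - sqrt(5733542)/7 (W = 4 - sqrt((467 - 1*(-1606914)) + 4126161)/7 = 4 - sqrt((467 + 1606914) + 4126161)/7 = 4 - sqrt(1607381 + 4126161)/7 = 4 - sqrt(5733542)/7 ≈ -338.07)
1/W = 1/(4 - sqrt(5733542)/7)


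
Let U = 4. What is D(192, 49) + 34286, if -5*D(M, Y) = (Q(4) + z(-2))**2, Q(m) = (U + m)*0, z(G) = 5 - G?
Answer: 171381/5 ≈ 34276.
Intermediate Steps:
Q(m) = 0 (Q(m) = (4 + m)*0 = 0)
D(M, Y) = -49/5 (D(M, Y) = -(0 + (5 - 1*(-2)))**2/5 = -(0 + (5 + 2))**2/5 = -(0 + 7)**2/5 = -1/5*7**2 = -1/5*49 = -49/5)
D(192, 49) + 34286 = -49/5 + 34286 = 171381/5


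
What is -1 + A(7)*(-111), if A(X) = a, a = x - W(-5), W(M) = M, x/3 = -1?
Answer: -223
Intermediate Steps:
x = -3 (x = 3*(-1) = -3)
a = 2 (a = -3 - 1*(-5) = -3 + 5 = 2)
A(X) = 2
-1 + A(7)*(-111) = -1 + 2*(-111) = -1 - 222 = -223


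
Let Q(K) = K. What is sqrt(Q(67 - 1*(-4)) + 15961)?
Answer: 4*sqrt(1002) ≈ 126.62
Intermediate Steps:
sqrt(Q(67 - 1*(-4)) + 15961) = sqrt((67 - 1*(-4)) + 15961) = sqrt((67 + 4) + 15961) = sqrt(71 + 15961) = sqrt(16032) = 4*sqrt(1002)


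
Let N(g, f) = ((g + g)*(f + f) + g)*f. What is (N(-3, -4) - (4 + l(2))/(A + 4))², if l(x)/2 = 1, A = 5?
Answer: 293764/9 ≈ 32640.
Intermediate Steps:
l(x) = 2 (l(x) = 2*1 = 2)
N(g, f) = f*(g + 4*f*g) (N(g, f) = ((2*g)*(2*f) + g)*f = (4*f*g + g)*f = (g + 4*f*g)*f = f*(g + 4*f*g))
(N(-3, -4) - (4 + l(2))/(A + 4))² = (-4*(-3)*(1 + 4*(-4)) - (4 + 2)/(5 + 4))² = (-4*(-3)*(1 - 16) - 6/9)² = (-4*(-3)*(-15) - 6/9)² = (-180 - 1*⅔)² = (-180 - ⅔)² = (-542/3)² = 293764/9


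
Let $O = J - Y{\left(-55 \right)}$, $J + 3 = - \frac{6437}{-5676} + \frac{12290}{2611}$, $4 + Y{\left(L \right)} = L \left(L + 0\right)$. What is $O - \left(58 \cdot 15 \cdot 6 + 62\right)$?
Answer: $- \frac{123008653969}{14820036} \approx -8300.2$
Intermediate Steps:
$Y{\left(L \right)} = -4 + L^{2}$ ($Y{\left(L \right)} = -4 + L \left(L + 0\right) = -4 + L L = -4 + L^{2}$)
$J = \frac{42104939}{14820036}$ ($J = -3 + \left(- \frac{6437}{-5676} + \frac{12290}{2611}\right) = -3 + \left(\left(-6437\right) \left(- \frac{1}{5676}\right) + 12290 \cdot \frac{1}{2611}\right) = -3 + \left(\frac{6437}{5676} + \frac{12290}{2611}\right) = -3 + \frac{86565047}{14820036} = \frac{42104939}{14820036} \approx 2.8411$)
$O = - \frac{44729223817}{14820036}$ ($O = \frac{42104939}{14820036} - \left(-4 + \left(-55\right)^{2}\right) = \frac{42104939}{14820036} - \left(-4 + 3025\right) = \frac{42104939}{14820036} - 3021 = - \frac{44729223817}{14820036} \approx -3018.2$)
$O - \left(58 \cdot 15 \cdot 6 + 62\right) = - \frac{44729223817}{14820036} - \left(58 \cdot 15 \cdot 6 + 62\right) = - \frac{44729223817}{14820036} - \left(58 \cdot 90 + 62\right) = - \frac{44729223817}{14820036} - \left(5220 + 62\right) = - \frac{44729223817}{14820036} - 5282 = - \frac{123008653969}{14820036}$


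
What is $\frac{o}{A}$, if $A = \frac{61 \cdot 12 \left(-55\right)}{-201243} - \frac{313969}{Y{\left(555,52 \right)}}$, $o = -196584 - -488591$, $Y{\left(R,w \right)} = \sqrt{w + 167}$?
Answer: $- \frac{57569097522981660}{443580652871879339521} - \frac{412552372096213164263 \sqrt{219}}{443580652871879339521} \approx -13.764$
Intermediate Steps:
$Y{\left(R,w \right)} = \sqrt{167 + w}$
$o = 292007$ ($o = -196584 + 488591 = 292007$)
$A = \frac{13420}{67081} - \frac{313969 \sqrt{219}}{219}$ ($A = \frac{61 \cdot 12 \left(-55\right)}{-201243} - \frac{313969}{\sqrt{167 + 52}} = 732 \left(-55\right) \left(- \frac{1}{201243}\right) - \frac{313969}{\sqrt{219}} = \left(-40260\right) \left(- \frac{1}{201243}\right) - 313969 \frac{\sqrt{219}}{219} = \frac{13420}{67081} - \frac{313969 \sqrt{219}}{219} \approx -21216.0$)
$\frac{o}{A} = \frac{292007}{\frac{13420}{67081} - \frac{313969 \sqrt{219}}{219}}$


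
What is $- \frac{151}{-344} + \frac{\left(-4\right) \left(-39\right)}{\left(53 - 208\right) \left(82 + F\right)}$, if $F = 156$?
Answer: $\frac{2758363}{6345080} \approx 0.43472$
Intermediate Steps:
$- \frac{151}{-344} + \frac{\left(-4\right) \left(-39\right)}{\left(53 - 208\right) \left(82 + F\right)} = - \frac{151}{-344} + \frac{\left(-4\right) \left(-39\right)}{\left(53 - 208\right) \left(82 + 156\right)} = \left(-151\right) \left(- \frac{1}{344}\right) + \frac{156}{\left(-155\right) 238} = \frac{151}{344} + \frac{156}{-36890} = \frac{151}{344} + 156 \left(- \frac{1}{36890}\right) = \frac{151}{344} - \frac{78}{18445} = \frac{2758363}{6345080}$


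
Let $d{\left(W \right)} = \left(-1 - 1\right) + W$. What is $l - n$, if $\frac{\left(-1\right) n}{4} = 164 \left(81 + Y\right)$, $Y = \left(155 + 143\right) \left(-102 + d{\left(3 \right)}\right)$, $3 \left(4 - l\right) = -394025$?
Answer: $- \frac{58679419}{3} \approx -1.956 \cdot 10^{7}$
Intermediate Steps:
$l = \frac{394037}{3}$ ($l = 4 - - \frac{394025}{3} = 4 + \frac{394025}{3} = \frac{394037}{3} \approx 1.3135 \cdot 10^{5}$)
$d{\left(W \right)} = -2 + W$
$Y = -30098$ ($Y = \left(155 + 143\right) \left(-102 + \left(-2 + 3\right)\right) = 298 \left(-102 + 1\right) = 298 \left(-101\right) = -30098$)
$n = 19691152$ ($n = - 4 \cdot 164 \left(81 - 30098\right) = - 4 \cdot 164 \left(-30017\right) = \left(-4\right) \left(-4922788\right) = 19691152$)
$l - n = \frac{394037}{3} - 19691152 = - \frac{58679419}{3}$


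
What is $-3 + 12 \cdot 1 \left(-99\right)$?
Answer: $-1191$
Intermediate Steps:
$-3 + 12 \cdot 1 \left(-99\right) = -3 + 12 \left(-99\right) = -3 - 1188 = -1191$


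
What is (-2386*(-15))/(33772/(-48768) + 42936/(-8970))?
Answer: -652345761600/99868237 ≈ -6532.1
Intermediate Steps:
(-2386*(-15))/(33772/(-48768) + 42936/(-8970)) = 35790/(33772*(-1/48768) + 42936*(-1/8970)) = 35790/(-8443/12192 - 7156/1495) = 35790/(-99868237/18227040) = 35790*(-18227040/99868237) = -652345761600/99868237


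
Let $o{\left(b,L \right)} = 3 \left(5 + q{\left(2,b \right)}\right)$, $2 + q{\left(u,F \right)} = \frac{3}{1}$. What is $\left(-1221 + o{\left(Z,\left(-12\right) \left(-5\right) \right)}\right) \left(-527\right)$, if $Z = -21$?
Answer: $633981$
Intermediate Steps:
$q{\left(u,F \right)} = 1$ ($q{\left(u,F \right)} = -2 + \frac{3}{1} = -2 + 3 \cdot 1 = -2 + 3 = 1$)
$o{\left(b,L \right)} = 18$ ($o{\left(b,L \right)} = 3 \left(5 + 1\right) = 3 \cdot 6 = 18$)
$\left(-1221 + o{\left(Z,\left(-12\right) \left(-5\right) \right)}\right) \left(-527\right) = \left(-1221 + 18\right) \left(-527\right) = \left(-1203\right) \left(-527\right) = 633981$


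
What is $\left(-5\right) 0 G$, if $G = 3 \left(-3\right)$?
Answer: $0$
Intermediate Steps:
$G = -9$
$\left(-5\right) 0 G = \left(-5\right) 0 \left(-9\right) = 0 \left(-9\right) = 0$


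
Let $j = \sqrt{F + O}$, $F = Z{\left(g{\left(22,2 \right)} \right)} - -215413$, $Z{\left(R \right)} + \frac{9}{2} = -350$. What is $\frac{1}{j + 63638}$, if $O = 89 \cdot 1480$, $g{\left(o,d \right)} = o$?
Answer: $\frac{127276}{8098896531} - \frac{\sqrt{1387114}}{8098896531} \approx 1.557 \cdot 10^{-5}$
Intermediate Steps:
$Z{\left(R \right)} = - \frac{709}{2}$ ($Z{\left(R \right)} = - \frac{9}{2} - 350 = - \frac{709}{2}$)
$O = 131720$
$F = \frac{430117}{2}$ ($F = - \frac{709}{2} - -215413 = - \frac{709}{2} + 215413 = \frac{430117}{2} \approx 2.1506 \cdot 10^{5}$)
$j = \frac{\sqrt{1387114}}{2}$ ($j = \sqrt{\frac{430117}{2} + 131720} = \sqrt{\frac{693557}{2}} = \frac{\sqrt{1387114}}{2} \approx 588.88$)
$\frac{1}{j + 63638} = \frac{1}{\frac{\sqrt{1387114}}{2} + 63638} = \frac{1}{63638 + \frac{\sqrt{1387114}}{2}}$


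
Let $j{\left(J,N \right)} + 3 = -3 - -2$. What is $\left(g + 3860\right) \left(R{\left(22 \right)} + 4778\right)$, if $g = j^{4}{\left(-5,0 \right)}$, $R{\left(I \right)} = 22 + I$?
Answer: $19847352$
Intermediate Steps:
$j{\left(J,N \right)} = -4$ ($j{\left(J,N \right)} = -3 - 1 = -4$)
$g = 256$ ($g = \left(-4\right)^{4} = 256$)
$\left(g + 3860\right) \left(R{\left(22 \right)} + 4778\right) = \left(256 + 3860\right) \left(\left(22 + 22\right) + 4778\right) = 4116 \left(44 + 4778\right) = 4116 \cdot 4822 = 19847352$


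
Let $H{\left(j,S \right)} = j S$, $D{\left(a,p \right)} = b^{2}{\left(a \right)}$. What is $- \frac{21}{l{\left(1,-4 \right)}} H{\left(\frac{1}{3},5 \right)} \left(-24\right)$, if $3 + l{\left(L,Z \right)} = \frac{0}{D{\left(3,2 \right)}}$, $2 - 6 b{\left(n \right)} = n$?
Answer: $-280$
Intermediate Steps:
$b{\left(n \right)} = \frac{1}{3} - \frac{n}{6}$
$D{\left(a,p \right)} = \left(\frac{1}{3} - \frac{a}{6}\right)^{2}$
$l{\left(L,Z \right)} = -3$ ($l{\left(L,Z \right)} = -3 + \frac{0}{\frac{1}{36} \left(-2 + 3\right)^{2}} = -3 + \frac{0}{\frac{1}{36} \cdot 1^{2}} = -3 + \frac{0}{\frac{1}{36} \cdot 1} = -3 + 0 \frac{1}{\frac{1}{36}} = -3 + 0 \cdot 36 = -3 + 0 = -3$)
$H{\left(j,S \right)} = S j$
$- \frac{21}{l{\left(1,-4 \right)}} H{\left(\frac{1}{3},5 \right)} \left(-24\right) = - \frac{21}{-3} \cdot \frac{5}{3} \left(-24\right) = \left(-21\right) \left(- \frac{1}{3}\right) 5 \cdot \frac{1}{3} \left(-24\right) = 7 \cdot \frac{5}{3} \left(-24\right) = \frac{35}{3} \left(-24\right) = -280$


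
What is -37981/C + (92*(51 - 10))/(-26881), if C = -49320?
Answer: 834932221/1325770920 ≈ 0.62977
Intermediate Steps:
-37981/C + (92*(51 - 10))/(-26881) = -37981/(-49320) + (92*(51 - 10))/(-26881) = -37981*(-1/49320) + (92*41)*(-1/26881) = 37981/49320 + 3772*(-1/26881) = 37981/49320 - 3772/26881 = 834932221/1325770920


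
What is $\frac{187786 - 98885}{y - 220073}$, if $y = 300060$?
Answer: $\frac{88901}{79987} \approx 1.1114$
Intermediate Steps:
$\frac{187786 - 98885}{y - 220073} = \frac{187786 - 98885}{300060 - 220073} = \frac{88901}{79987}$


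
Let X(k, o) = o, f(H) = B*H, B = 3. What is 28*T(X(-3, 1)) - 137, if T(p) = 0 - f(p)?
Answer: -221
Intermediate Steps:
f(H) = 3*H
T(p) = -3*p (T(p) = 0 - 3*p = -3*p)
28*T(X(-3, 1)) - 137 = 28*(-3*1) - 137 = 28*(-3) - 137 = -84 - 137 = -221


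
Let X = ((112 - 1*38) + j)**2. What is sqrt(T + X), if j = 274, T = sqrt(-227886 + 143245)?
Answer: sqrt(121104 + I*sqrt(84641)) ≈ 348.0 + 0.418*I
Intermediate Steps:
T = I*sqrt(84641) (T = sqrt(-84641) = I*sqrt(84641) ≈ 290.93*I)
X = 121104 (X = ((112 - 1*38) + 274)**2 = ((112 - 38) + 274)**2 = (74 + 274)**2 = 348**2 = 121104)
sqrt(T + X) = sqrt(I*sqrt(84641) + 121104) = sqrt(121104 + I*sqrt(84641))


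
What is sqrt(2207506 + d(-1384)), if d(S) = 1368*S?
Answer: sqrt(314194) ≈ 560.53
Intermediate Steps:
sqrt(2207506 + d(-1384)) = sqrt(2207506 + 1368*(-1384)) = sqrt(2207506 - 1893312) = sqrt(314194)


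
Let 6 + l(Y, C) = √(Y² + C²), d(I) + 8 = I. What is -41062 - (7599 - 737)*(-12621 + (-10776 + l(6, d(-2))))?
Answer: 160550324 - 13724*√34 ≈ 1.6047e+8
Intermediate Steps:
d(I) = -8 + I
l(Y, C) = -6 + √(C² + Y²) (l(Y, C) = -6 + √(Y² + C²) = -6 + √(C² + Y²))
-41062 - (7599 - 737)*(-12621 + (-10776 + l(6, d(-2)))) = -41062 - (7599 - 737)*(-12621 + (-10776 + (-6 + √((-8 - 2)² + 6²)))) = -41062 - 6862*(-12621 + (-10776 + (-6 + √((-10)² + 36)))) = -41062 - 6862*(-12621 + (-10776 + (-6 + √(100 + 36)))) = -41062 - 6862*(-12621 + (-10776 + (-6 + √136))) = -41062 - 6862*(-12621 + (-10776 + (-6 + 2*√34))) = -41062 - 6862*(-12621 + (-10782 + 2*√34)) = -41062 - 6862*(-23403 + 2*√34) = -41062 - (-160591386 + 13724*√34) = -41062 + (160591386 - 13724*√34) = 160550324 - 13724*√34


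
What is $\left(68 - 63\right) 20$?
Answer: $100$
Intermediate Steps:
$\left(68 - 63\right) 20 = 5 \cdot 20 = 100$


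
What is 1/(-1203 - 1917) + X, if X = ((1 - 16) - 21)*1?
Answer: -112321/3120 ≈ -36.000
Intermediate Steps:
X = -36 (X = (-15 - 21)*1 = -36*1 = -36)
1/(-1203 - 1917) + X = 1/(-1203 - 1917) - 36 = 1/(-3120) - 36 = -1/3120 - 36 = -112321/3120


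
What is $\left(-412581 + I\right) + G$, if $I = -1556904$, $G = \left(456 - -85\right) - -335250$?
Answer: $-1633694$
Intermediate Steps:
$G = 335791$ ($G = \left(456 + 85\right) + 335250 = 541 + 335250 = 335791$)
$\left(-412581 + I\right) + G = \left(-412581 - 1556904\right) + 335791 = -1969485 + 335791 = -1633694$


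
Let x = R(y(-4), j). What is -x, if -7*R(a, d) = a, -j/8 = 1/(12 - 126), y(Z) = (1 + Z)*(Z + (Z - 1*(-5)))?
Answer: 9/7 ≈ 1.2857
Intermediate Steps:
y(Z) = (1 + Z)*(5 + 2*Z) (y(Z) = (1 + Z)*(Z + (Z + 5)) = (1 + Z)*(Z + (5 + Z)) = (1 + Z)*(5 + 2*Z))
j = 4/57 (j = -8/(12 - 126) = -8/(-114) = -8*(-1/114) = 4/57 ≈ 0.070175)
R(a, d) = -a/7
x = -9/7 (x = -(5 + 2*(-4)**2 + 7*(-4))/7 = -(5 + 2*16 - 28)/7 = -(5 + 32 - 28)/7 = -1/7*9 = -9/7 ≈ -1.2857)
-x = -1*(-9/7) = 9/7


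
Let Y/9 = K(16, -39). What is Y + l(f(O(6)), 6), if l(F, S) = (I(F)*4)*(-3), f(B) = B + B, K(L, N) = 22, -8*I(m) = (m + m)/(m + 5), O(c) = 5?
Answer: 200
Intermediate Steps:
I(m) = -m/(4*(5 + m)) (I(m) = -(m + m)/(8*(m + 5)) = -2*m/(8*(5 + m)) = -m/(4*(5 + m)))
f(B) = 2*B
Y = 198 (Y = 9*22 = 198)
l(F, S) = 12*F/(20 + 4*F) (l(F, S) = (-F/(20 + 4*F)*4)*(-3) = -4*F/(20 + 4*F)*(-3) = 12*F/(20 + 4*F))
Y + l(f(O(6)), 6) = 198 + 3*(2*5)/(5 + 2*5) = 198 + 3*10/(5 + 10) = 198 + 3*10/15 = 198 + 3*10*(1/15) = 198 + 2 = 200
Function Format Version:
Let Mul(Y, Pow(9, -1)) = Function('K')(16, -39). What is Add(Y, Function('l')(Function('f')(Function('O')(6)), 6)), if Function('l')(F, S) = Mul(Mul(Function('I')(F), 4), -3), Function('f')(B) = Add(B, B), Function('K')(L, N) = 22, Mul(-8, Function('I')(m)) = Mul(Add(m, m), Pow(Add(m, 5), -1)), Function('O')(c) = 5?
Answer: 200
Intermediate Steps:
Function('I')(m) = Mul(Rational(-1, 4), m, Pow(Add(5, m), -1)) (Function('I')(m) = Mul(Rational(-1, 8), Mul(Add(m, m), Pow(Add(m, 5), -1))) = Mul(Rational(-1, 8), Mul(Mul(2, m), Pow(Add(5, m), -1))) = Mul(Rational(-1, 8), Mul(2, m, Pow(Add(5, m), -1))) = Mul(Rational(-1, 4), m, Pow(Add(5, m), -1)))
Function('f')(B) = Mul(2, B)
Y = 198 (Y = Mul(9, 22) = 198)
Function('l')(F, S) = Mul(12, F, Pow(Add(20, Mul(4, F)), -1)) (Function('l')(F, S) = Mul(Mul(Mul(-1, F, Pow(Add(20, Mul(4, F)), -1)), 4), -3) = Mul(Mul(-4, F, Pow(Add(20, Mul(4, F)), -1)), -3) = Mul(12, F, Pow(Add(20, Mul(4, F)), -1)))
Add(Y, Function('l')(Function('f')(Function('O')(6)), 6)) = Add(198, Mul(3, Mul(2, 5), Pow(Add(5, Mul(2, 5)), -1))) = Add(198, Mul(3, 10, Pow(Add(5, 10), -1))) = Add(198, Mul(3, 10, Pow(15, -1))) = Add(198, Mul(3, 10, Rational(1, 15))) = Add(198, 2) = 200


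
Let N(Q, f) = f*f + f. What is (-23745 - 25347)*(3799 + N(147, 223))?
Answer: -2638744092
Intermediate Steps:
N(Q, f) = f + f**2 (N(Q, f) = f**2 + f = f + f**2)
(-23745 - 25347)*(3799 + N(147, 223)) = (-23745 - 25347)*(3799 + 223*(1 + 223)) = -49092*(3799 + 223*224) = -49092*(3799 + 49952) = -49092*53751 = -2638744092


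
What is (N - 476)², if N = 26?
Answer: 202500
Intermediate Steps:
(N - 476)² = (26 - 476)² = (-450)² = 202500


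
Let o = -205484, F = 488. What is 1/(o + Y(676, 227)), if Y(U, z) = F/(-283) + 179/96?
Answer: -27168/5582585503 ≈ -4.8666e-6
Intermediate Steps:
Y(U, z) = 3809/27168 (Y(U, z) = 488/(-283) + 179/96 = 488*(-1/283) + 179*(1/96) = -488/283 + 179/96 = 3809/27168)
1/(o + Y(676, 227)) = 1/(-205484 + 3809/27168) = 1/(-5582585503/27168) = -27168/5582585503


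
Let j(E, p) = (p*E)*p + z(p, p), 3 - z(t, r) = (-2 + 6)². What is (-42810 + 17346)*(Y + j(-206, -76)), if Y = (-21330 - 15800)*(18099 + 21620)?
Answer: 37583752216296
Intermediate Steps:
Y = -1474766470 (Y = -37130*39719 = -1474766470)
z(t, r) = -13 (z(t, r) = 3 - (-2 + 6)² = 3 - 1*4² = 3 - 1*16 = 3 - 16 = -13)
j(E, p) = -13 + E*p² (j(E, p) = (p*E)*p - 13 = (E*p)*p - 13 = E*p² - 13 = -13 + E*p²)
(-42810 + 17346)*(Y + j(-206, -76)) = (-42810 + 17346)*(-1474766470 + (-13 - 206*(-76)²)) = -25464*(-1474766470 + (-13 - 206*5776)) = -25464*(-1474766470 + (-13 - 1189856)) = -25464*(-1474766470 - 1189869) = -25464*(-1475956339) = 37583752216296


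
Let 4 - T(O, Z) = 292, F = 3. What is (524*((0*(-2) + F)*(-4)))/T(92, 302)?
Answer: 131/6 ≈ 21.833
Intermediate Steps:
T(O, Z) = -288 (T(O, Z) = 4 - 1*292 = 4 - 292 = -288)
(524*((0*(-2) + F)*(-4)))/T(92, 302) = (524*((0*(-2) + 3)*(-4)))/(-288) = (524*((0 + 3)*(-4)))*(-1/288) = (524*(3*(-4)))*(-1/288) = (524*(-12))*(-1/288) = -6288*(-1/288) = 131/6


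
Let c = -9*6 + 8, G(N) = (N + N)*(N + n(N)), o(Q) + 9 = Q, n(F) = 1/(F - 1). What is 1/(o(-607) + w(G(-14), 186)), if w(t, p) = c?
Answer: -1/662 ≈ -0.0015106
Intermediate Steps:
n(F) = 1/(-1 + F)
o(Q) = -9 + Q
G(N) = 2*N*(N + 1/(-1 + N)) (G(N) = (N + N)*(N + 1/(-1 + N)) = (2*N)*(N + 1/(-1 + N)) = 2*N*(N + 1/(-1 + N)))
c = -46 (c = -54 + 8 = -46)
w(t, p) = -46
1/(o(-607) + w(G(-14), 186)) = 1/((-9 - 607) - 46) = 1/(-616 - 46) = 1/(-662) = -1/662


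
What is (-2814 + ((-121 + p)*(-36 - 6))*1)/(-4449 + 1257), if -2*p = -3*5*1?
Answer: -93/152 ≈ -0.61184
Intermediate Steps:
p = 15/2 (p = -(-3*5)/2 = -(-15)/2 = -1/2*(-15) = 15/2 ≈ 7.5000)
(-2814 + ((-121 + p)*(-36 - 6))*1)/(-4449 + 1257) = (-2814 + ((-121 + 15/2)*(-36 - 6))*1)/(-4449 + 1257) = (-2814 - 227/2*(-42)*1)/(-3192) = (-2814 + 4767*1)*(-1/3192) = (-2814 + 4767)*(-1/3192) = 1953*(-1/3192) = -93/152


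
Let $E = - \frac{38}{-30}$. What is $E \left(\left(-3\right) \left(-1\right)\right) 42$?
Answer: $\frac{798}{5} \approx 159.6$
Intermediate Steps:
$E = \frac{19}{15}$ ($E = \left(-38\right) \left(- \frac{1}{30}\right) = \frac{19}{15} \approx 1.2667$)
$E \left(\left(-3\right) \left(-1\right)\right) 42 = \frac{19 \left(\left(-3\right) \left(-1\right)\right)}{15} \cdot 42 = \frac{19}{15} \cdot 3 \cdot 42 = \frac{19}{5} \cdot 42 = \frac{798}{5}$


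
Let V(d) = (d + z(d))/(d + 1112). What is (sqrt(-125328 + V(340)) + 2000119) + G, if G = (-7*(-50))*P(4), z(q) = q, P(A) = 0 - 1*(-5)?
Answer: 2001869 + I*sqrt(136481682)/33 ≈ 2.0019e+6 + 354.02*I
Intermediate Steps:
P(A) = 5 (P(A) = 0 + 5 = 5)
V(d) = 2*d/(1112 + d) (V(d) = (d + d)/(d + 1112) = (2*d)/(1112 + d) = 2*d/(1112 + d))
G = 1750 (G = -7*(-50)*5 = 350*5 = 1750)
(sqrt(-125328 + V(340)) + 2000119) + G = (sqrt(-125328 + 2*340/(1112 + 340)) + 2000119) + 1750 = (sqrt(-125328 + 2*340/1452) + 2000119) + 1750 = (sqrt(-125328 + 2*340*(1/1452)) + 2000119) + 1750 = (sqrt(-125328 + 170/363) + 2000119) + 1750 = (sqrt(-45493894/363) + 2000119) + 1750 = (I*sqrt(136481682)/33 + 2000119) + 1750 = (2000119 + I*sqrt(136481682)/33) + 1750 = 2001869 + I*sqrt(136481682)/33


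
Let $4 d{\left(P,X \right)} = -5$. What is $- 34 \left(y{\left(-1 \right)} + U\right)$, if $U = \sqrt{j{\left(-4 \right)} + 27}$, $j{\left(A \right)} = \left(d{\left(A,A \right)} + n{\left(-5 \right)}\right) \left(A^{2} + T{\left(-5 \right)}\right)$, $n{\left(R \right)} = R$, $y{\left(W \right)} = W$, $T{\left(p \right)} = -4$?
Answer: $34 - 136 i \sqrt{3} \approx 34.0 - 235.56 i$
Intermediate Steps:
$d{\left(P,X \right)} = - \frac{5}{4}$ ($d{\left(P,X \right)} = \frac{1}{4} \left(-5\right) = - \frac{5}{4}$)
$j{\left(A \right)} = 25 - \frac{25 A^{2}}{4}$ ($j{\left(A \right)} = \left(- \frac{5}{4} - 5\right) \left(A^{2} - 4\right) = - \frac{25 \left(-4 + A^{2}\right)}{4} = 25 - \frac{25 A^{2}}{4}$)
$U = 4 i \sqrt{3}$ ($U = \sqrt{\left(25 - \frac{25 \left(-4\right)^{2}}{4}\right) + 27} = \sqrt{\left(25 - 100\right) + 27} = \sqrt{-75 + 27} = \sqrt{-48} = 4 i \sqrt{3} \approx 6.9282 i$)
$- 34 \left(y{\left(-1 \right)} + U\right) = - 34 \left(-1 + 4 i \sqrt{3}\right) = 34 - 136 i \sqrt{3}$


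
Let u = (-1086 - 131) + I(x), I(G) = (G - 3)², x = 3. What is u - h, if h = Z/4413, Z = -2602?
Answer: -5368019/4413 ≈ -1216.4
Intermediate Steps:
I(G) = (-3 + G)²
h = -2602/4413 ≈ -0.58962
u = -1217 (u = (-1086 - 131) + (-3 + 3)² = -1217 + 0² = -1217 + 0 = -1217)
u - h = -1217 - 1*(-2602/4413) = -1217 + 2602/4413 = -5368019/4413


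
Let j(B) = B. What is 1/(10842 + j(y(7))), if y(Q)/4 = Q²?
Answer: 1/11038 ≈ 9.0596e-5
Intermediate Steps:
y(Q) = 4*Q²
1/(10842 + j(y(7))) = 1/(10842 + 4*7²) = 1/(10842 + 4*49) = 1/(10842 + 196) = 1/11038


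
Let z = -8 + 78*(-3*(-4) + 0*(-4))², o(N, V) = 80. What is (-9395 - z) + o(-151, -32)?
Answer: -20539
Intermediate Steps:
z = 11224 (z = -8 + 78*(12 + 0)² = -8 + 78*12² = -8 + 78*144 = -8 + 11232 = 11224)
(-9395 - z) + o(-151, -32) = (-9395 - 1*11224) + 80 = (-9395 - 11224) + 80 = -20619 + 80 = -20539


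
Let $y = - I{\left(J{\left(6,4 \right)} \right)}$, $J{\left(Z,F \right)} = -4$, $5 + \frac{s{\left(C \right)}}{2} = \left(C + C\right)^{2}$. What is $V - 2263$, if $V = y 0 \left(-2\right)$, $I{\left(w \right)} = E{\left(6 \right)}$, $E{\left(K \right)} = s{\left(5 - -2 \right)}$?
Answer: $-2263$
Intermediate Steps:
$s{\left(C \right)} = -10 + 8 C^{2}$ ($s{\left(C \right)} = -10 + 2 \left(C + C\right)^{2} = -10 + 2 \left(2 C\right)^{2} = -10 + 2 \cdot 4 C^{2} = -10 + 8 C^{2}$)
$E{\left(K \right)} = 382$ ($E{\left(K \right)} = -10 + 8 \left(5 - -2\right)^{2} = -10 + 8 \left(5 + 2\right)^{2} = -10 + 8 \cdot 7^{2} = -10 + 8 \cdot 49 = -10 + 392 = 382$)
$I{\left(w \right)} = 382$
$y = -382$ ($y = \left(-1\right) 382 = -382$)
$V = 0$ ($V = \left(-382\right) 0 \left(-2\right) = 0 \left(-2\right) = 0$)
$V - 2263 = 0 - 2263 = -2263$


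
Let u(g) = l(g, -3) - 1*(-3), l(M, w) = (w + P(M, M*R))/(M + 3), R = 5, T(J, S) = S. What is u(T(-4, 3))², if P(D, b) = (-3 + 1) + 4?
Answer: 289/36 ≈ 8.0278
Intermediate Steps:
P(D, b) = 2 (P(D, b) = -2 + 4 = 2)
l(M, w) = (2 + w)/(3 + M) (l(M, w) = (w + 2)/(M + 3) = (2 + w)/(3 + M))
u(g) = 3 - 1/(3 + g) (u(g) = (2 - 3)/(3 + g) - 1*(-3) = -1/(3 + g) + 3 = 3 - 1/(3 + g))
u(T(-4, 3))² = ((8 + 3*3)/(3 + 3))² = ((8 + 9)/6)² = ((⅙)*17)² = (17/6)² = 289/36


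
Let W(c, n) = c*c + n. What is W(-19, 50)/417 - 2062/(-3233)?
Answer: 729539/449387 ≈ 1.6234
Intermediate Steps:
W(c, n) = n + c**2 (W(c, n) = c**2 + n = n + c**2)
W(-19, 50)/417 - 2062/(-3233) = (50 + (-19)**2)/417 - 2062/(-3233) = (50 + 361)*(1/417) - 2062*(-1/3233) = 411*(1/417) + 2062/3233 = 137/139 + 2062/3233 = 729539/449387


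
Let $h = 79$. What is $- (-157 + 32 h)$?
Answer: $-2371$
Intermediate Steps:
$- (-157 + 32 h) = - (-157 + 32 \cdot 79) = - (-157 + 2528) = \left(-1\right) 2371 = -2371$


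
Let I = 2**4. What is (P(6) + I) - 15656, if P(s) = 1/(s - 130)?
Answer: -1939361/124 ≈ -15640.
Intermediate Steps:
P(s) = 1/(-130 + s)
I = 16
(P(6) + I) - 15656 = (1/(-130 + 6) + 16) - 15656 = (1/(-124) + 16) - 15656 = (-1/124 + 16) - 15656 = 1983/124 - 15656 = -1939361/124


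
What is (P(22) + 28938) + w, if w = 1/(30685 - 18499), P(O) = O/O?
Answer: 352650655/12186 ≈ 28939.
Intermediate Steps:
P(O) = 1
w = 1/12186 ≈ 8.2061e-5
(P(22) + 28938) + w = (1 + 28938) + 1/12186 = 28939 + 1/12186 = 352650655/12186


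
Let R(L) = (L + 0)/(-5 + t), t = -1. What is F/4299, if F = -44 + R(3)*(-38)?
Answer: -25/4299 ≈ -0.0058153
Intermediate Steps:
R(L) = -L/6 (R(L) = (L + 0)/(-5 - 1) = L/(-6) = L*(-⅙) = -L/6)
F = -25 (F = -44 - ⅙*3*(-38) = -44 - ½*(-38) = -44 + 19 = -25)
F/4299 = -25/4299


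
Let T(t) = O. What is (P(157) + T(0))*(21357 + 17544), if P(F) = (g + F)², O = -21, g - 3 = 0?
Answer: 995048679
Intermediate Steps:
g = 3 (g = 3 + 0 = 3)
P(F) = (3 + F)²
T(t) = -21
(P(157) + T(0))*(21357 + 17544) = ((3 + 157)² - 21)*(21357 + 17544) = (160² - 21)*38901 = (25600 - 21)*38901 = 25579*38901 = 995048679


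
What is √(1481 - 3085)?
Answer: 2*I*√401 ≈ 40.05*I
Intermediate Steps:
√(1481 - 3085) = √(-1604) = 2*I*√401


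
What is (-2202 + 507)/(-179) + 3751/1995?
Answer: 4052954/357105 ≈ 11.349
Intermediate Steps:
(-2202 + 507)/(-179) + 3751/1995 = -1695*(-1/179) + 3751*(1/1995) = 1695/179 + 3751/1995 = 4052954/357105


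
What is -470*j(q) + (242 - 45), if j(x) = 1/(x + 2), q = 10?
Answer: 947/6 ≈ 157.83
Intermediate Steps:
j(x) = 1/(2 + x)
-470*j(q) + (242 - 45) = -470/(2 + 10) + (242 - 45) = -470/12 + 197 = -470*1/12 + 197 = -235/6 + 197 = 947/6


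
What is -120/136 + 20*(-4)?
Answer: -1375/17 ≈ -80.882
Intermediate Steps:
-120/136 + 20*(-4) = -120*1/136 - 80 = -15/17 - 80 = -1375/17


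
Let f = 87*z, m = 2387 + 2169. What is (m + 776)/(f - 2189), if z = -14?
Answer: -5332/3407 ≈ -1.5650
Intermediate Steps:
m = 4556
f = -1218 (f = 87*(-14) = -1218)
(m + 776)/(f - 2189) = (4556 + 776)/(-1218 - 2189) = 5332/(-3407) = 5332*(-1/3407) = -5332/3407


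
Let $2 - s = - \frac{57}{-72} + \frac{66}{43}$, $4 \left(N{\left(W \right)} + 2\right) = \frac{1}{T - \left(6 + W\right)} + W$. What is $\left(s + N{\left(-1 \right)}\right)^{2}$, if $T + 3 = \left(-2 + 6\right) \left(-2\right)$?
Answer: $\frac{458002801}{68161536} \approx 6.7194$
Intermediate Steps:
$T = -11$ ($T = -3 + \left(-2 + 6\right) \left(-2\right) = -3 + 4 \left(-2\right) = -3 - 8 = -11$)
$N{\left(W \right)} = -2 + \frac{W}{4} + \frac{1}{4 \left(-17 - W\right)}$ ($N{\left(W \right)} = -2 + \frac{\frac{1}{-11 - \left(6 + W\right)} + W}{4} = -2 + \frac{\frac{1}{-17 - W} + W}{4} = -2 + \frac{W + \frac{1}{-17 - W}}{4} = -2 + \left(\frac{W}{4} + \frac{1}{4 \left(-17 - W\right)}\right) = -2 + \frac{W}{4} + \frac{1}{4 \left(-17 - W\right)}$)
$s = - \frac{337}{1032}$ ($s = 2 - \left(- \frac{57}{-72} + \frac{66}{43}\right) = 2 - \left(\left(-57\right) \left(- \frac{1}{72}\right) + 66 \cdot \frac{1}{43}\right) = 2 - \left(\frac{19}{24} + \frac{66}{43}\right) = 2 - \frac{2401}{1032} = - \frac{337}{1032} \approx -0.32655$)
$\left(s + N{\left(-1 \right)}\right)^{2} = \left(- \frac{337}{1032} + \frac{-137 + \left(-1\right)^{2} + 9 \left(-1\right)}{4 \left(17 - 1\right)}\right)^{2} = \left(- \frac{337}{1032} + \frac{-137 + 1 - 9}{4 \cdot 16}\right)^{2} = \left(- \frac{337}{1032} + \frac{1}{4} \cdot \frac{1}{16} \left(-145\right)\right)^{2} = \left(- \frac{337}{1032} - \frac{145}{64}\right)^{2} = \left(- \frac{21401}{8256}\right)^{2} = \frac{458002801}{68161536}$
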